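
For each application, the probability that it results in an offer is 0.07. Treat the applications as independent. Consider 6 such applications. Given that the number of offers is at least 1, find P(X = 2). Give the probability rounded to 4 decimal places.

0.1558

X ~ Binomial(6, 0.07). Want P(X=2 | X≥1) = P(X=2) / P(X≥1).
P(X=2) = C(6,2)·0.07^2·0.93^4 = 0.054982
P(X≥1) = 1 − 0.646990 = 0.353010
Ratio = 0.054982 / 0.353010 = 0.155752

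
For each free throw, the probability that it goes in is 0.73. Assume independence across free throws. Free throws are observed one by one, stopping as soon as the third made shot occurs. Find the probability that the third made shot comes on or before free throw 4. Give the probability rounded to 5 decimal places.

Finishing within 4 free throws ⇔ at least 3 successes in the first 4. With X ~ Binomial(4, 0.73), P(Y ≤ 4) = 1 − P(X ≤ 2).
  k=0: C(4,0)·0.73^0·0.27^4 = 0.0053144
  k=1: C(4,1)·0.73^1·0.27^3 = 0.0574744
  k=2: C(4,2)·0.73^2·0.27^2 = 0.2330905
1 − 0.2958792 = 0.7041208

0.70412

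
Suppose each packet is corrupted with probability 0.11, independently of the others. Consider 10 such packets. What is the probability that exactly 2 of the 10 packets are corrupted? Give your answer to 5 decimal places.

X ~ Binomial(n=10, p=0.11).
P(X=2) = C(10,2) · p^2 · (1−p)^8
= 45 · 0.0121 · 0.39366 = 0.2143473

0.21435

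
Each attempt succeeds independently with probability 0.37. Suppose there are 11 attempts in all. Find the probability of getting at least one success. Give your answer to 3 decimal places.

P(at least one) = 1 − P(none) = 1 − (1 − 0.37)^11
= 1 − 0.00621 = 0.99379

0.994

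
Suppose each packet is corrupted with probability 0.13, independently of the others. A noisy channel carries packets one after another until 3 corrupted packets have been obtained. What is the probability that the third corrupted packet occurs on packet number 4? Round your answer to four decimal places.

0.0057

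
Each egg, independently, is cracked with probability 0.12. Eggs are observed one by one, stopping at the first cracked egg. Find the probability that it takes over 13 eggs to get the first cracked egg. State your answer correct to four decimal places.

0.1898

Y = number of eggs to the first success; geometric, p = 0.12.
P(Y > 13) = P(first 13 all fail) = (1−p)^13 = 0.189791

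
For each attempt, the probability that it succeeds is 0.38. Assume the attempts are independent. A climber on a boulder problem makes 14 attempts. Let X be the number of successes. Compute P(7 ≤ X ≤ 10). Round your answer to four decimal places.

0.2520

X ~ Binomial(14, 0.38); P(7 ≤ X ≤ 10) = Σ C(14,k) p^k (1−p)^(14−k) over k:
  k=7: C(14,7)·0.38^7·0.62^7 = 0.138285
  k=8: C(14,8)·0.38^8·0.62^6 = 0.074161
  k=9: C(14,9)·0.38^9·0.62^5 = 0.030302
  k=10: C(14,10)·0.38^10·0.62^4 = 0.009286
Total = 0.252034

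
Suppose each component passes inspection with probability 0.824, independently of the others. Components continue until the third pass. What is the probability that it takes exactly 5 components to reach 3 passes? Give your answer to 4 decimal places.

0.1040

Y = trial on which the third success occurs; negative binomial, r=3, p=0.824.
P(Y=5) = C(4,2) · p^3 · (1−p)^2
= 6 · 0.55948 · 0.030976 = 0.103982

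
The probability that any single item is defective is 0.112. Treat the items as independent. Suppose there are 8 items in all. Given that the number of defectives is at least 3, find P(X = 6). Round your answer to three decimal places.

X ~ Binomial(8, 0.112). Want P(X=6 | X≥3) = P(X=6) / P(X≥3).
P(X=6) = C(8,6)·0.112^6·0.888^2 = 0.00004
P(X≥3) = 1 − 0.38664 − 0.39012 − 0.17222 = 0.05103
Ratio = 0.00004 / 0.05103 = 0.00085

0.001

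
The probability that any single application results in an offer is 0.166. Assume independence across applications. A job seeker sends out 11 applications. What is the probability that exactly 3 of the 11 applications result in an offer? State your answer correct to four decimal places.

0.1767

X ~ Binomial(n=11, p=0.166).
P(X=3) = C(11,3) · p^3 · (1−p)^8
= 165 · 0.0045743 · 0.23406 = 0.176659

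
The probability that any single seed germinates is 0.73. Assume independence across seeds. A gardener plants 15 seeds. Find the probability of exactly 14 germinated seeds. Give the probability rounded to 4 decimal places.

0.0494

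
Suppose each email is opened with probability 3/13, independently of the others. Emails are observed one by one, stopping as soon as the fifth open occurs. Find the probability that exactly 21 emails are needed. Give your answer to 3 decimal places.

0.048

Y = trial on which the fifth success occurs; negative binomial, r=5, p=0.230769.
P(Y=21) = C(20,4) · p^5 · (1−p)^16
= 4845 · 0.00065447 · 0.015028 = 0.04765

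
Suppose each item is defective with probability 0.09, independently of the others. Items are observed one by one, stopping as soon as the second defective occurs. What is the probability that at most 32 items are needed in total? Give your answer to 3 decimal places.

Finishing within 32 items ⇔ at least 2 successes in the first 32. With X ~ Binomial(32, 0.09), P(Y ≤ 32) = 1 − P(X ≤ 1).
  k=0: C(32,0)·0.09^0·0.91^32 = 0.04890
  k=1: C(32,1)·0.09^1·0.91^31 = 0.15477
1 − 0.20367 = 0.79633

0.796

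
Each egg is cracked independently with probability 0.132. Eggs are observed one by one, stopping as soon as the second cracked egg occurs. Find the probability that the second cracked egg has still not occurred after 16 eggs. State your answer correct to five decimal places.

0.35646

Needing more than 16 eggs ⇔ fewer than 2 successes in the first 16. With X ~ Binomial(16, 0.132), P(Y > 16) = P(X ≤ 1).
  k=0: C(16,0)·0.132^0·0.868^16 = 0.1038283
  k=1: C(16,1)·0.132^1·0.868^15 = 0.2526328
P(X ≤ 1) = 0.3564611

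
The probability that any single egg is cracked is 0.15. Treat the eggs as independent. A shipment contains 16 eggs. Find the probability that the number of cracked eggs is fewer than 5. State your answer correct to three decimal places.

0.921

X ~ Binomial(16, 0.15); P(X ≤ 4) = Σ C(16,k) p^k (1−p)^(16−k) over k:
  k=0: C(16,0)·0.15^0·0.85^16 = 0.07425
  k=1: C(16,1)·0.15^1·0.85^15 = 0.20965
  k=2: C(16,2)·0.15^2·0.85^14 = 0.27748
  k=3: C(16,3)·0.15^3·0.85^13 = 0.22851
  k=4: C(16,4)·0.15^4·0.85^12 = 0.13106
Total = 0.92095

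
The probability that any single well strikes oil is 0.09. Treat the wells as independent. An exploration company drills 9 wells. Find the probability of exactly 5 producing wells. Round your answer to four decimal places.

0.0005

X ~ Binomial(n=9, p=0.09).
P(X=5) = C(9,5) · p^5 · (1−p)^4
= 126 · 5.9049e-06 · 0.68575 = 0.000510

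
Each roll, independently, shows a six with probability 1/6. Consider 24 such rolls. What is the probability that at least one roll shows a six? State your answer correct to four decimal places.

0.9874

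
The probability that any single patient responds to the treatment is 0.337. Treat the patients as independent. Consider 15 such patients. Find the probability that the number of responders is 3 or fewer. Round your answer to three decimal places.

X ~ Binomial(15, 0.337); P(X ≤ 3) = Σ C(15,k) p^k (1−p)^(15−k) over k:
  k=0: C(15,0)·0.337^0·0.663^15 = 0.00210
  k=1: C(15,1)·0.337^1·0.663^14 = 0.01603
  k=2: C(15,2)·0.337^2·0.663^13 = 0.05703
  k=3: C(15,3)·0.337^3·0.663^12 = 0.12562
Total = 0.20079

0.201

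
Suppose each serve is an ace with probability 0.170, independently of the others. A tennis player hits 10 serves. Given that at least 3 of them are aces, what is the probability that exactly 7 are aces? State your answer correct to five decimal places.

0.00120

X ~ Binomial(10, 0.17). Want P(X=7 | X≥3) = P(X=7) / P(X≥3).
P(X=7) = C(10,7)·0.17^7·0.83^3 = 0.0002816
P(X≥3) = 1 − 0.1551604 − 0.3177984 − 0.2929106 = 0.2341305
Ratio = 0.0002816 / 0.2341305 = 0.0012025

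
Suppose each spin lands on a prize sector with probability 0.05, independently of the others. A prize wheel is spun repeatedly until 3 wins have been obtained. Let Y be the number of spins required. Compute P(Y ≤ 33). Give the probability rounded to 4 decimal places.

0.2272

Finishing within 33 spins ⇔ at least 3 successes in the first 33. With X ~ Binomial(33, 0.05), P(Y ≤ 33) = 1 − P(X ≤ 2).
  k=0: C(33,0)·0.05^0·0.95^33 = 0.184026
  k=1: C(33,1)·0.05^1·0.95^32 = 0.319624
  k=2: C(33,2)·0.05^2·0.95^31 = 0.269157
1 − 0.772807 = 0.227193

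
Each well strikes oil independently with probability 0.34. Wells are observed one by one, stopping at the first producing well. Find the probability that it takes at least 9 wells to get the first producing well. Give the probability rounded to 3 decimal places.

0.036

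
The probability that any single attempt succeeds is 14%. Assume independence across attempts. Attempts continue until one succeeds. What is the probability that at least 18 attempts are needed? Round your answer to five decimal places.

0.07700

Y = number of attempts to the first success; geometric, p = 0.14.
P(Y > 17) = P(first 17 all fail) = (1−p)^17 = 0.0769970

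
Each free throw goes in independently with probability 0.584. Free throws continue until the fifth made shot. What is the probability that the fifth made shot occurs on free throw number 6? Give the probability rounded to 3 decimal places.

0.141

Y = trial on which the fifth success occurs; negative binomial, r=5, p=0.584.
P(Y=6) = C(5,4) · p^5 · (1−p)^1
= 5 · 0.06793 · 0.416 = 0.14130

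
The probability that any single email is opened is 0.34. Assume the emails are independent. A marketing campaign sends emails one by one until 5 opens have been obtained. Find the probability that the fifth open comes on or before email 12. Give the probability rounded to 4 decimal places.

0.3876

Finishing within 12 emails ⇔ at least 5 successes in the first 12. With X ~ Binomial(12, 0.34), P(Y ≤ 12) = 1 − P(X ≤ 4).
  k=0: C(12,0)·0.34^0·0.66^12 = 0.006832
  k=1: C(12,1)·0.34^1·0.66^11 = 0.042232
  k=2: C(12,2)·0.34^2·0.66^10 = 0.119658
  k=3: C(12,3)·0.34^3·0.66^9 = 0.205473
  k=4: C(12,4)·0.34^4·0.66^8 = 0.238162
1 − 0.612357 = 0.387643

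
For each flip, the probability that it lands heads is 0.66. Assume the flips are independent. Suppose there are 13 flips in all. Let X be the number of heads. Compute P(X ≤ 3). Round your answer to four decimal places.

0.0020

X ~ Binomial(13, 0.66); P(X ≤ 3) = Σ C(13,k) p^k (1−p)^(13−k) over k:
  k=0: C(13,0)·0.66^0·0.34^13 = 0.000001
  k=1: C(13,1)·0.66^1·0.34^12 = 0.000020
  k=2: C(13,2)·0.66^2·0.34^11 = 0.000238
  k=3: C(13,3)·0.66^3·0.34^10 = 0.001697
Total = 0.001957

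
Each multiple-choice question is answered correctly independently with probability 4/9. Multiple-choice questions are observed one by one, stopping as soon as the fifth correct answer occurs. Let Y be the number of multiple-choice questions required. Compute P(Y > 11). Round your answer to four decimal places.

Needing more than 11 multiple-choice questions ⇔ fewer than 5 successes in the first 11. With X ~ Binomial(11, 0.444444), P(Y > 11) = P(X ≤ 4).
  k=0: C(11,0)·0.444444^0·0.555556^11 = 0.001556
  k=1: C(11,1)·0.444444^1·0.555556^10 = 0.013693
  k=2: C(11,2)·0.444444^2·0.555556^9 = 0.054770
  k=3: C(11,3)·0.444444^3·0.555556^8 = 0.131449
  k=4: C(11,4)·0.444444^4·0.555556^7 = 0.210318
P(X ≤ 4) = 0.411786

0.4118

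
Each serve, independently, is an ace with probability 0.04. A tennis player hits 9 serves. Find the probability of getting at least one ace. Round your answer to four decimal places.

P(at least one) = 1 − P(none) = 1 − (1 − 0.04)^9
= 1 − 0.692534 = 0.307466

0.3075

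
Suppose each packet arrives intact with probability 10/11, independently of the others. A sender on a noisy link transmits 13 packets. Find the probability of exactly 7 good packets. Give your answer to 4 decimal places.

X ~ Binomial(n=13, p=0.909091).
P(X=7) = C(13,7) · p^7 · (1−p)^6
= 1716 · 0.51316 · 5.6447e-07 = 0.000497

0.0005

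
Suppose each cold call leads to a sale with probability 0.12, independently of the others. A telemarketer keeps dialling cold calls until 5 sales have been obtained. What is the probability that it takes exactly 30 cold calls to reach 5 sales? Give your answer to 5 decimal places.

Y = trial on which the fifth success occurs; negative binomial, r=5, p=0.12.
P(Y=30) = C(29,4) · p^5 · (1−p)^25
= 23751 · 2.4883e-05 · 0.040932 = 0.0241911

0.02419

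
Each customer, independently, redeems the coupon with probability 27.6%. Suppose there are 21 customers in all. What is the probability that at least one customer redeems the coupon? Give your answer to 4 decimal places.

0.9989

P(at least one) = 1 − P(none) = 1 − (1 − 0.276)^21
= 1 − 0.001134 = 0.998866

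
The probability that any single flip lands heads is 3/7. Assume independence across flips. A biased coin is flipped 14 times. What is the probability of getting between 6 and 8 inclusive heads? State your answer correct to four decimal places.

0.5118

X ~ Binomial(14, 0.428571); P(6 ≤ X ≤ 8) = Σ C(14,k) p^k (1−p)^(14−k) over k:
  k=6: C(14,6)·0.428571^6·0.571429^8 = 0.211539
  k=7: C(14,7)·0.428571^7·0.571429^7 = 0.181319
  k=8: C(14,8)·0.428571^8·0.571429^6 = 0.118991
Total = 0.511849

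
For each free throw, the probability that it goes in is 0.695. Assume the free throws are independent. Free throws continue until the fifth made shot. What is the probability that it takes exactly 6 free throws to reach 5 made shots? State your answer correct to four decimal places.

Y = trial on which the fifth success occurs; negative binomial, r=5, p=0.695.
P(Y=6) = C(5,4) · p^5 · (1−p)^1
= 5 · 0.16215 · 0.305 = 0.247283

0.2473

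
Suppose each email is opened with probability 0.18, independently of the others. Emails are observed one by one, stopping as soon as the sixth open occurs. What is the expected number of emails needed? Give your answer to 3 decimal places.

Y = total emails until the sixth success; negative binomial with r=6, p=0.18.
E[Y] = r / p = 6 / 0.18 = 33.33333

33.333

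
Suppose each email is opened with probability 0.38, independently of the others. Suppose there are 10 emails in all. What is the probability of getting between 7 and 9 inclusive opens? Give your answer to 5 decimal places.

0.04127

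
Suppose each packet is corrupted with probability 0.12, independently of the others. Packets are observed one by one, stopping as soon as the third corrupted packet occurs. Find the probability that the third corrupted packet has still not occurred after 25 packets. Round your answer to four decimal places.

0.4088

Needing more than 25 packets ⇔ fewer than 3 successes in the first 25. With X ~ Binomial(25, 0.12), P(Y > 25) = P(X ≤ 2).
  k=0: C(25,0)·0.12^0·0.88^25 = 0.040932
  k=1: C(25,1)·0.12^1·0.88^24 = 0.139542
  k=2: C(25,2)·0.12^2·0.88^23 = 0.228342
P(X ≤ 2) = 0.408816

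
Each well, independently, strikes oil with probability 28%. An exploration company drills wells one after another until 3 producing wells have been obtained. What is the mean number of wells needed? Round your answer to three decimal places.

10.714

Y = total wells until the third success; negative binomial with r=3, p=0.28.
E[Y] = r / p = 3 / 0.28 = 10.71429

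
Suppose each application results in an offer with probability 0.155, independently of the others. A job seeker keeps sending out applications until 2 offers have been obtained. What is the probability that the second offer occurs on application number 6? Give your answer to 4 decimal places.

0.0612

Y = trial on which the second success occurs; negative binomial, r=2, p=0.155.
P(Y=6) = C(5,1) · p^2 · (1−p)^4
= 5 · 0.024025 · 0.50983 = 0.061244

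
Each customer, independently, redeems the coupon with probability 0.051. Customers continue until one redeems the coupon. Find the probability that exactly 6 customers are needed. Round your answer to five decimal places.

0.03926

Geometric (trials to first success), p = 0.051.
P(Y = 6) = (1−p)^5 · p = 0.76972 · 0.051 = 0.0392556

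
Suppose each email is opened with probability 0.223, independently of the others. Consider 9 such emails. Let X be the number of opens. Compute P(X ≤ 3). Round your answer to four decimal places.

0.8809

X ~ Binomial(9, 0.223); P(X ≤ 3) = Σ C(9,k) p^k (1−p)^(9−k) over k:
  k=0: C(9,0)·0.223^0·0.777^9 = 0.103226
  k=1: C(9,1)·0.223^1·0.777^8 = 0.266634
  k=2: C(9,2)·0.223^2·0.777^7 = 0.306097
  k=3: C(9,3)·0.223^3·0.777^6 = 0.204984
Total = 0.880941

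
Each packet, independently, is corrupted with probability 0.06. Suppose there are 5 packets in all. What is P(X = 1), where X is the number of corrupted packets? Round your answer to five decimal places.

0.23422

X ~ Binomial(n=5, p=0.06).
P(X=1) = C(5,1) · p^1 · (1−p)^4
= 5 · 0.06 · 0.78075 = 0.2342247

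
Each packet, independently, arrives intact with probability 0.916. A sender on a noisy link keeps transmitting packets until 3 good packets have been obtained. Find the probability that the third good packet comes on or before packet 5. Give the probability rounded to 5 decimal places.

Finishing within 5 packets ⇔ at least 3 successes in the first 5. With X ~ Binomial(5, 0.916), P(Y ≤ 5) = 1 − P(X ≤ 2).
  k=0: C(5,0)·0.916^0·0.084^5 = 0.0000042
  k=1: C(5,1)·0.916^1·0.084^4 = 0.0002280
  k=2: C(5,2)·0.916^2·0.084^3 = 0.0049731
1 − 0.0052053 = 0.9947947

0.99479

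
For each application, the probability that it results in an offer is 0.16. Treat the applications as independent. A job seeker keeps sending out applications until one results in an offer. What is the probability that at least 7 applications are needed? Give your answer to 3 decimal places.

0.351

Y = number of applications to the first success; geometric, p = 0.16.
P(Y > 6) = P(first 6 all fail) = (1−p)^6 = 0.35130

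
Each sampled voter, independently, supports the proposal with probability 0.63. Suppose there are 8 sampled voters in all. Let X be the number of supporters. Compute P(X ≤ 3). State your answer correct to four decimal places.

X ~ Binomial(8, 0.63); P(X ≤ 3) = Σ C(8,k) p^k (1−p)^(8−k) over k:
  k=0: C(8,0)·0.63^0·0.37^8 = 0.000351
  k=1: C(8,1)·0.63^1·0.37^7 = 0.004785
  k=2: C(8,2)·0.63^2·0.37^6 = 0.028513
  k=3: C(8,3)·0.63^3·0.37^5 = 0.097100
Total = 0.130749

0.1307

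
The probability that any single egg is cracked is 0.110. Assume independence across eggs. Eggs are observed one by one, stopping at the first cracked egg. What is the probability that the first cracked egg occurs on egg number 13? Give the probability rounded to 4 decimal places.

Geometric (trials to first success), p = 0.11.
P(Y = 13) = (1−p)^12 · p = 0.24699 · 0.11 = 0.027169

0.0272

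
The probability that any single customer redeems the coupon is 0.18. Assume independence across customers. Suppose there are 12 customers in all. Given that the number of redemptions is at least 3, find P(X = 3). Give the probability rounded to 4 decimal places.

0.5809

X ~ Binomial(12, 0.18). Want P(X=3 | X≥3) = P(X=3) / P(X≥3).
P(X=3) = C(12,3)·0.18^3·0.82^9 = 0.215063
P(X≥3) = 1 − 0.092420 − 0.243448 − 0.293919 = 0.370213
Ratio = 0.215063 / 0.370213 = 0.580916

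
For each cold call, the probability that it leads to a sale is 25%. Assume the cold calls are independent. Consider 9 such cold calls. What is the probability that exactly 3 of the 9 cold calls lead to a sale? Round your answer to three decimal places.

0.234

X ~ Binomial(n=9, p=0.25).
P(X=3) = C(9,3) · p^3 · (1−p)^6
= 84 · 0.015625 · 0.17798 = 0.23360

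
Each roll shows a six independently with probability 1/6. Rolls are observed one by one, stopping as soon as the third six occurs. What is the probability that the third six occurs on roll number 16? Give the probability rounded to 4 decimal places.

Y = trial on which the third success occurs; negative binomial, r=3, p=0.166667.
P(Y=16) = C(15,2) · p^3 · (1−p)^13
= 105 · 0.0046296 · 0.093464 = 0.045434

0.0454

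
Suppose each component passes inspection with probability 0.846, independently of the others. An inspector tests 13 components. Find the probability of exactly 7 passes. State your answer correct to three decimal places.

0.007

X ~ Binomial(n=13, p=0.846).
P(X=7) = C(13,7) · p^7 · (1−p)^6
= 1716 · 0.31016 · 1.3339e-05 = 0.00710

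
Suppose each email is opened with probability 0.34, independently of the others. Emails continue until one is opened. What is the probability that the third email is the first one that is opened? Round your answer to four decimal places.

0.1481

Geometric (trials to first success), p = 0.34.
P(Y = 3) = (1−p)^2 · p = 0.4356 · 0.34 = 0.148104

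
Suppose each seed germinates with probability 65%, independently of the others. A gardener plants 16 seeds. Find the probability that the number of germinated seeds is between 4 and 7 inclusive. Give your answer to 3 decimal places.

0.067

X ~ Binomial(16, 0.65); P(4 ≤ X ≤ 7) = Σ C(16,k) p^k (1−p)^(16−k) over k:
  k=4: C(16,4)·0.65^4·0.35^12 = 0.00110
  k=5: C(16,5)·0.65^5·0.35^11 = 0.00489
  k=6: C(16,6)·0.65^6·0.35^10 = 0.01666
  k=7: C(16,7)·0.65^7·0.35^9 = 0.04420
Total = 0.06685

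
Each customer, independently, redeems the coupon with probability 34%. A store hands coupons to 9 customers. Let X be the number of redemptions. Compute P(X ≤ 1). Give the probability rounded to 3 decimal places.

X ~ Binomial(9, 0.34); P(X ≤ 1) = Σ C(9,k) p^k (1−p)^(9−k) over k:
  k=0: C(9,0)·0.34^0·0.66^9 = 0.02376
  k=1: C(9,1)·0.34^1·0.66^8 = 0.11017
Total = 0.13394

0.134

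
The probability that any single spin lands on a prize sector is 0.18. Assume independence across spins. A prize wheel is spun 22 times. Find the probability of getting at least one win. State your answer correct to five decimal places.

0.98730

P(at least one) = 1 − P(none) = 1 − (1 − 0.18)^22
= 1 − 0.0127030 = 0.9872970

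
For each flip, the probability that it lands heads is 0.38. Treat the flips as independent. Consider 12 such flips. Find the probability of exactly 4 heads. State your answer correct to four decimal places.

X ~ Binomial(n=12, p=0.38).
P(X=4) = C(12,4) · p^4 · (1−p)^8
= 495 · 0.020851 · 0.021834 = 0.225358

0.2254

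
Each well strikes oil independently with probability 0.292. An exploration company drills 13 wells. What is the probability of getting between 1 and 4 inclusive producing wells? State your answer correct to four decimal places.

X ~ Binomial(13, 0.292); P(1 ≤ X ≤ 4) = Σ C(13,k) p^k (1−p)^(13−k) over k:
  k=1: C(13,1)·0.292^1·0.708^12 = 0.060218
  k=2: C(13,2)·0.292^2·0.708^11 = 0.149014
  k=3: C(13,3)·0.292^3·0.708^10 = 0.225345
  k=4: C(13,4)·0.292^4·0.708^9 = 0.232347
Total = 0.666923

0.6669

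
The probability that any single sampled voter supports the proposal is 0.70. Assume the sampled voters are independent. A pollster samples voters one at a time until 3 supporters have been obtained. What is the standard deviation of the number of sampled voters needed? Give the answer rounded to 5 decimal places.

Y = total sampled voters until the third success; negative binomial with r=3, p=0.70.
SD(Y) = √[r(1−p)/p²] = √(1.8367347) = 1.3552619

1.35526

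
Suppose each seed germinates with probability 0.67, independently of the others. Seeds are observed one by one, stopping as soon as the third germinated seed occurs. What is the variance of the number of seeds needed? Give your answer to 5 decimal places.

2.20539

Y = total seeds until the third success; negative binomial with r=3, p=0.67.
Var(Y) = r(1−p)/p² = 3·0.33 / 0.67² = 2.2053910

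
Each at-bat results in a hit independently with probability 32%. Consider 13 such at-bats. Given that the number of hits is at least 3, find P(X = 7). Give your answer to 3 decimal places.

X ~ Binomial(13, 0.32). Want P(X=7 | X≥3) = P(X=7) / P(X≥3).
P(X=7) = C(13,7)·0.32^7·0.68^6 = 0.05829
P(X≥3) = 1 − 0.00665 − 0.04066 − 0.11481 = 0.83788
Ratio = 0.05829 / 0.83788 = 0.06957

0.070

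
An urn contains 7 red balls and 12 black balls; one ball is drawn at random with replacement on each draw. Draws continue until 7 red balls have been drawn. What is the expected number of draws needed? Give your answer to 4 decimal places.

Y = total draws until the seventh success; negative binomial with r=7, p=0.368421.
E[Y] = r / p = 7 / 0.368421 = 19.000000

19.0000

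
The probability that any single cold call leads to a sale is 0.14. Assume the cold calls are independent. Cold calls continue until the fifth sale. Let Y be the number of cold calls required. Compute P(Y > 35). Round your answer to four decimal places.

0.4460

Needing more than 35 cold calls ⇔ fewer than 5 successes in the first 35. With X ~ Binomial(35, 0.14), P(Y > 35) = P(X ≤ 4).
  k=0: C(35,0)·0.14^0·0.86^35 = 0.005099
  k=1: C(35,1)·0.14^1·0.86^34 = 0.029050
  k=2: C(35,2)·0.14^2·0.86^33 = 0.080394
  k=3: C(35,3)·0.14^3·0.86^32 = 0.143961
  k=4: C(35,4)·0.14^4·0.86^31 = 0.187484
P(X ≤ 4) = 0.445987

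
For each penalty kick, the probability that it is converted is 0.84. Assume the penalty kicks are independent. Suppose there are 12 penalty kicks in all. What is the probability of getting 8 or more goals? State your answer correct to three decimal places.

0.969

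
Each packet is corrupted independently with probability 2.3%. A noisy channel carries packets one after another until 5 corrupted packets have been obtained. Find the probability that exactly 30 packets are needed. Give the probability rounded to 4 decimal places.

0.0001

Y = trial on which the fifth success occurs; negative binomial, r=5, p=0.023.
P(Y=30) = C(29,4) · p^5 · (1−p)^25
= 23751 · 6.4363e-09 · 0.55894 = 0.000085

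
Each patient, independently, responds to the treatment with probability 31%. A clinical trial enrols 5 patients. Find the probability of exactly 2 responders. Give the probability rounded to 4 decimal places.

0.3157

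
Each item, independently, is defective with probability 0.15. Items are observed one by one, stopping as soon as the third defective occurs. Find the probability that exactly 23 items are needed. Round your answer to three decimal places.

Y = trial on which the third success occurs; negative binomial, r=3, p=0.15.
P(Y=23) = C(22,2) · p^3 · (1−p)^20
= 231 · 0.003375 · 0.03876 = 0.03022

0.030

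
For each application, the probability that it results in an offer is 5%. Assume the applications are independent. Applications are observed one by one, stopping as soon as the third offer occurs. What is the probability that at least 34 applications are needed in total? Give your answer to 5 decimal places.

Needing more than 33 applications ⇔ fewer than 3 successes in the first 33. With X ~ Binomial(33, 0.05), P(Y > 33) = P(X ≤ 2).
  k=0: C(33,0)·0.05^0·0.95^33 = 0.1840259
  k=1: C(33,1)·0.05^1·0.95^32 = 0.3196239
  k=2: C(33,2)·0.05^2·0.95^31 = 0.2691570
P(X ≤ 2) = 0.7728069

0.77281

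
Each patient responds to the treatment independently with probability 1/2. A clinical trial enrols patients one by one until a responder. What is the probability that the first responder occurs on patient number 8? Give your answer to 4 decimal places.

0.0039

Geometric (trials to first success), p = 0.50.
P(Y = 8) = (1−p)^7 · p = 0.0078125 · 0.50 = 0.003906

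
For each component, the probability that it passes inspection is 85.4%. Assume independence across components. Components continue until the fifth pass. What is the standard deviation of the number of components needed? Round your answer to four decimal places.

1.0005

Y = total components until the fifth success; negative binomial with r=5, p=0.854.
SD(Y) = √[r(1−p)/p²] = √(1.000938) = 1.000469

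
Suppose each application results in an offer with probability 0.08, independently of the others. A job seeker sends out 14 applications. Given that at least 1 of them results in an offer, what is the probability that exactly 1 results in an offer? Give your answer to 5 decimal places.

0.55000

X ~ Binomial(14, 0.08). Want P(X=1 | X≥1) = P(X=1) / P(X≥1).
P(X=1) = C(14,1)·0.08^1·0.92^13 = 0.3788434
P(X≥1) = 1 − 0.3111928 = 0.6888072
Ratio = 0.3788434 / 0.6888072 = 0.5499993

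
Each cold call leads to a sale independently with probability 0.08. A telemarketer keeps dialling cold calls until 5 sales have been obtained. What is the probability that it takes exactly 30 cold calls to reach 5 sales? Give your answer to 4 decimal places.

0.0097

Y = trial on which the fifth success occurs; negative binomial, r=5, p=0.08.
P(Y=30) = C(29,4) · p^5 · (1−p)^25
= 23751 · 3.2768e-06 · 0.12436 = 0.009679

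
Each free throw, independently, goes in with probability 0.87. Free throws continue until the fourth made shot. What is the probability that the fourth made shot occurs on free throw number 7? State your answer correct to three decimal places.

0.025

Y = trial on which the fourth success occurs; negative binomial, r=4, p=0.87.
P(Y=7) = C(6,3) · p^4 · (1−p)^3
= 20 · 0.5729 · 0.002197 = 0.02517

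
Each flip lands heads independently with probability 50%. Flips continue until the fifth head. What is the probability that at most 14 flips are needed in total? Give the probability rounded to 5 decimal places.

Finishing within 14 flips ⇔ at least 5 successes in the first 14. With X ~ Binomial(14, 0.50), P(Y ≤ 14) = 1 − P(X ≤ 4).
  k=0: C(14,0)·0.50^0·0.50^14 = 0.0000610
  k=1: C(14,1)·0.50^1·0.50^13 = 0.0008545
  k=2: C(14,2)·0.50^2·0.50^12 = 0.0055542
  k=3: C(14,3)·0.50^3·0.50^11 = 0.0222168
  k=4: C(14,4)·0.50^4·0.50^10 = 0.0610962
1 − 0.0897827 = 0.9102173

0.91022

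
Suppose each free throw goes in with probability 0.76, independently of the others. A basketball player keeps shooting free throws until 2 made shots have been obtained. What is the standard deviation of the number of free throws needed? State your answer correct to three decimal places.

0.912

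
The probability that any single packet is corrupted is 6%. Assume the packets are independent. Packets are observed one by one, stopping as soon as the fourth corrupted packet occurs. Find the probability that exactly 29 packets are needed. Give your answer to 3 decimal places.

0.009

Y = trial on which the fourth success occurs; negative binomial, r=4, p=0.06.
P(Y=29) = C(28,3) · p^4 · (1−p)^25
= 3276 · 1.296e-05 · 0.21291 = 0.00904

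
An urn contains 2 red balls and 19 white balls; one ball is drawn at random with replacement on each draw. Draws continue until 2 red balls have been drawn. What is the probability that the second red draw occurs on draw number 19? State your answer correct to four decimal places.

0.0298

Y = trial on which the second success occurs; negative binomial, r=2, p=0.095238.
P(Y=19) = C(18,1) · p^2 · (1−p)^17
= 18 · 0.0090703 · 0.18242 = 0.029784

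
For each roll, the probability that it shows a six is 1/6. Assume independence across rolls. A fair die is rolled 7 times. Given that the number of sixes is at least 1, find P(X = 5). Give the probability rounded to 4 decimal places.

0.0026

X ~ Binomial(7, 0.166667). Want P(X=5 | X≥1) = P(X=5) / P(X≥1).
P(X=5) = C(7,5)·0.166667^5·0.833333^2 = 0.001875
P(X≥1) = 1 − 0.279082 = 0.720918
Ratio = 0.001875 / 0.720918 = 0.002601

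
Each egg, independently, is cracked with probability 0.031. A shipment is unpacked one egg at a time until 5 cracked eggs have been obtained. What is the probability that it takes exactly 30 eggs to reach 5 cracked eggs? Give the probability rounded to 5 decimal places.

0.00031

Y = trial on which the fifth success occurs; negative binomial, r=5, p=0.031.
P(Y=30) = C(29,4) · p^5 · (1−p)^25
= 23751 · 2.8629e-08 · 0.45509 = 0.0003094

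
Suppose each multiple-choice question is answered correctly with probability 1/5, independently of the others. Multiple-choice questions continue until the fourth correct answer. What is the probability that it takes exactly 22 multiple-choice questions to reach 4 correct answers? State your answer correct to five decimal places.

Y = trial on which the fourth success occurs; negative binomial, r=4, p=0.20.
P(Y=22) = C(21,3) · p^4 · (1−p)^18
= 1330 · 0.0016 · 0.018014 = 0.0383346

0.03833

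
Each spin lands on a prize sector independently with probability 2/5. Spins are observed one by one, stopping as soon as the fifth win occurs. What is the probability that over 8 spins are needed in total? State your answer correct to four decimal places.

Needing more than 8 spins ⇔ fewer than 5 successes in the first 8. With X ~ Binomial(8, 0.40), P(Y > 8) = P(X ≤ 4).
  k=0: C(8,0)·0.40^0·0.60^8 = 0.016796
  k=1: C(8,1)·0.40^1·0.60^7 = 0.089580
  k=2: C(8,2)·0.40^2·0.60^6 = 0.209019
  k=3: C(8,3)·0.40^3·0.60^5 = 0.278692
  k=4: C(8,4)·0.40^4·0.60^4 = 0.232243
P(X ≤ 4) = 0.826330

0.8263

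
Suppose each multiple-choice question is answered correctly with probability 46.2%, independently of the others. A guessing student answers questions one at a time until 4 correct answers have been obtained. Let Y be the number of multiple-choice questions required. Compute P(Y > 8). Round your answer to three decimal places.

Needing more than 8 multiple-choice questions ⇔ fewer than 4 successes in the first 8. With X ~ Binomial(8, 0.462), P(Y > 8) = P(X ≤ 3).
  k=0: C(8,0)·0.462^0·0.538^8 = 0.00702
  k=1: C(8,1)·0.462^1·0.538^7 = 0.04822
  k=2: C(8,2)·0.462^2·0.538^6 = 0.14492
  k=3: C(8,3)·0.462^3·0.538^5 = 0.24890
P(X ≤ 3) = 0.44906

0.449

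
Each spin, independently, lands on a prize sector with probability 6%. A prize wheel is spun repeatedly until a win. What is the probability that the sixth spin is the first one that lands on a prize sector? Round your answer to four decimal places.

0.0440

Geometric (trials to first success), p = 0.06.
P(Y = 6) = (1−p)^5 · p = 0.7339 · 0.06 = 0.044034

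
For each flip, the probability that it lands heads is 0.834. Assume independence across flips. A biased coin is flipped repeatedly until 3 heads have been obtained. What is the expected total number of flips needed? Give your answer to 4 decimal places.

Y = total flips until the third success; negative binomial with r=3, p=0.834.
E[Y] = r / p = 3 / 0.834 = 3.597122

3.5971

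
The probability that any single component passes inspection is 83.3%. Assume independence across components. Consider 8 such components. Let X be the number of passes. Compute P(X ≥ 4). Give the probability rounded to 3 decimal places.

X ~ Binomial(8, 0.833); P(X ≥ 4) = Σ C(8,k) p^k (1−p)^(8−k) over k:
  k=4: C(8,4)·0.833^4·0.167^4 = 0.02621
  k=5: C(8,5)·0.833^5·0.167^3 = 0.10461
  k=6: C(8,6)·0.833^6·0.167^2 = 0.26089
  k=7: C(8,7)·0.833^7·0.167^1 = 0.37181
  k=8: C(8,8)·0.833^8·0.167^0 = 0.23182
Total = 0.99535

0.995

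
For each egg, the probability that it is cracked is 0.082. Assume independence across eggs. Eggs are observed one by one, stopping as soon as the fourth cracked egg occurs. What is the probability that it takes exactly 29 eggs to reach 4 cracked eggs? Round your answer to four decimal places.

0.0174

Y = trial on which the fourth success occurs; negative binomial, r=4, p=0.082.
P(Y=29) = C(28,3) · p^4 · (1−p)^25
= 3276 · 4.5212e-05 · 0.11778 = 0.017445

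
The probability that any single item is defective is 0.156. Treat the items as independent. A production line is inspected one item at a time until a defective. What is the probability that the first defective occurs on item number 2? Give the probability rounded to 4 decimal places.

Geometric (trials to first success), p = 0.156.
P(Y = 2) = (1−p)^1 · p = 0.844 · 0.156 = 0.131664

0.1317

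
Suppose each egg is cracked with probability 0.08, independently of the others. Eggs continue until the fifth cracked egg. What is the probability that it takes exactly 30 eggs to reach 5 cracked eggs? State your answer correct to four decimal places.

0.0097

Y = trial on which the fifth success occurs; negative binomial, r=5, p=0.08.
P(Y=30) = C(29,4) · p^5 · (1−p)^25
= 23751 · 3.2768e-06 · 0.12436 = 0.009679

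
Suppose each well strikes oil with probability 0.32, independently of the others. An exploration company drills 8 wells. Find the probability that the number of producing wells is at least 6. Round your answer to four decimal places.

0.0159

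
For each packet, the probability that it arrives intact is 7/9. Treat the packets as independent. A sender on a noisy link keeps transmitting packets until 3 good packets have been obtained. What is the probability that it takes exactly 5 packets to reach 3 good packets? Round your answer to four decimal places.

0.1394

Y = trial on which the third success occurs; negative binomial, r=3, p=0.777778.
P(Y=5) = C(4,2) · p^3 · (1−p)^2
= 6 · 0.47051 · 0.049383 = 0.139410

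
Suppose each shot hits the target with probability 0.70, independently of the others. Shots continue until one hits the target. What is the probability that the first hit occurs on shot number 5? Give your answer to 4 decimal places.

0.0057

Geometric (trials to first success), p = 0.70.
P(Y = 5) = (1−p)^4 · p = 0.0081 · 0.70 = 0.005670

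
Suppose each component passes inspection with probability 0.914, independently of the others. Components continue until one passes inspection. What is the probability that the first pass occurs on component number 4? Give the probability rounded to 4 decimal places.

0.0006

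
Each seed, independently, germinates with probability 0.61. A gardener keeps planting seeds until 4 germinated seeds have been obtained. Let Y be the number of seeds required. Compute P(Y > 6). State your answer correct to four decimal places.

0.4350

Needing more than 6 seeds ⇔ fewer than 4 successes in the first 6. With X ~ Binomial(6, 0.61), P(Y > 6) = P(X ≤ 3).
  k=0: C(6,0)·0.61^0·0.39^6 = 0.003519
  k=1: C(6,1)·0.61^1·0.39^5 = 0.033022
  k=2: C(6,2)·0.61^2·0.39^4 = 0.129125
  k=3: C(6,3)·0.61^3·0.39^3 = 0.269286
P(X ≤ 3) = 0.434951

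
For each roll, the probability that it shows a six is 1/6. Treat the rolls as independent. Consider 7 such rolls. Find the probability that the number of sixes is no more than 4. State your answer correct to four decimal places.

0.9980

X ~ Binomial(7, 0.166667); P(X ≤ 4) = Σ C(7,k) p^k (1−p)^(7−k) over k:
  k=0: C(7,0)·0.166667^0·0.833333^7 = 0.279082
  k=1: C(7,1)·0.166667^1·0.833333^6 = 0.390714
  k=2: C(7,2)·0.166667^2·0.833333^5 = 0.234429
  k=3: C(7,3)·0.166667^3·0.833333^4 = 0.078143
  k=4: C(7,4)·0.166667^4·0.833333^3 = 0.015629
Total = 0.997996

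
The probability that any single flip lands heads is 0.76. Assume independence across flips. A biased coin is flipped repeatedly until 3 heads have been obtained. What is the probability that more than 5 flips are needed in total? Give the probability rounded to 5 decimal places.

Needing more than 5 flips ⇔ fewer than 3 successes in the first 5. With X ~ Binomial(5, 0.76), P(Y > 5) = P(X ≤ 2).
  k=0: C(5,0)·0.76^0·0.24^5 = 0.0007963
  k=1: C(5,1)·0.76^1·0.24^4 = 0.0126075
  k=2: C(5,2)·0.76^2·0.24^3 = 0.0798474
P(X ≤ 2) = 0.0932512

0.09325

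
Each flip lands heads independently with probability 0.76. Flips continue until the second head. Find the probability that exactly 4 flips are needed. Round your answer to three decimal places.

Y = trial on which the second success occurs; negative binomial, r=2, p=0.76.
P(Y=4) = C(3,1) · p^2 · (1−p)^2
= 3 · 0.5776 · 0.0576 = 0.09981

0.100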